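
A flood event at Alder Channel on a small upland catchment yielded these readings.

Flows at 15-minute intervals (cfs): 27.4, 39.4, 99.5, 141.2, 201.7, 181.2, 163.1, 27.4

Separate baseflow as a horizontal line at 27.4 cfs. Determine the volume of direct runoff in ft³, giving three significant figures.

Direct-runoff ordinates (Q − Q_b): 0.0, 12.0, 72.1, 113.8, 174.3, 153.8, 135.7, 0.0 cfs.
ΣQ_DR = 661.7 cfs.
With Δt = 0.25 h = 900 s, V = ΣQ_DR · Δt = 661.7 × 900 = 5.96 × 10^5 ft³.

V ≈ 5.96 × 10^5 ft³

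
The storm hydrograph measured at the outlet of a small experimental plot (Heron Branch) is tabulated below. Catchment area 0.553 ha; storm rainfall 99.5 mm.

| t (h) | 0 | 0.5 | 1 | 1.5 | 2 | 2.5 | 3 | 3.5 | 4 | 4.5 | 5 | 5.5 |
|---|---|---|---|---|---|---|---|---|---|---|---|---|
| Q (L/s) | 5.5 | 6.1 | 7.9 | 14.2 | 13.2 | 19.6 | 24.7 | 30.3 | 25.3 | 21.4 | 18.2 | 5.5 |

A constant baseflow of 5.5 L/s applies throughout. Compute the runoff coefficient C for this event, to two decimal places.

C ≈ 0.41

ΣQ_DR = 125.9 L/s; V = ΣQ_DR·Δt = 2.266 × 10^5 L.
Runoff depth d = V / A = 40.98 mm.
C = d / P = 40.98 / 99.5 = 0.41.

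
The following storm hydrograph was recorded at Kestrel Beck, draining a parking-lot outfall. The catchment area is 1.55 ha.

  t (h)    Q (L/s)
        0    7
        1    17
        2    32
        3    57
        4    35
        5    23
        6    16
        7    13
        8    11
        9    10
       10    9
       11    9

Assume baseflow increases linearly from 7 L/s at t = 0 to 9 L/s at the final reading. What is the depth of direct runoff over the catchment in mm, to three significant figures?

Direct runoff: 0.00, 9.82, 24.64, 49.45, 27.27, 15.09, 7.91, 4.73, 2.55, 1.36, 0.18, 0.00 L/s; ΣQ_DR = 143.0 L/s.
V = ΣQ_DR · Δt = 143.0 × 3600 s = 5.148 × 10^5 L.
Over A = 1.55 ha, depth = V / A = 33.2 mm.

d ≈ 33.2 mm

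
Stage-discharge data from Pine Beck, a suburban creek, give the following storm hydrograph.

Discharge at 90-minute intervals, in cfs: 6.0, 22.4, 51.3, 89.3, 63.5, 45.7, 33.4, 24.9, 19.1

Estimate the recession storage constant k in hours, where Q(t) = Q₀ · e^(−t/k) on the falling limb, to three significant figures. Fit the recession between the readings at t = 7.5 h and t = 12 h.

k ≈ 5.16 h

On the falling limb, Q drops from 45.7 to 19.1 cfs between t = 7.5 h and t = 12 h (Δt = 4.5 h).
k = −Δt / ln(Q₂/Q₁) = −4.5 / ln(19.1/45.7) = 5.16 h.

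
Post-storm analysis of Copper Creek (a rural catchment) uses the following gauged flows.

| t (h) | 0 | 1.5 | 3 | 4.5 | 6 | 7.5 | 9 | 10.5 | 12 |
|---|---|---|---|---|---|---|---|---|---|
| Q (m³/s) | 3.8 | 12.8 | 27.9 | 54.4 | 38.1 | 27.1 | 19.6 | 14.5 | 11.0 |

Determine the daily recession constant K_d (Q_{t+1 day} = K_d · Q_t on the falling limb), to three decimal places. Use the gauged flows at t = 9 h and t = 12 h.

Between t = 9 h and t = 12 h the flow falls from 19.6 to 11.0 m³/s over 2×1.5 h = 3 h.
Per-interval ratio K = (11.0/19.6)^(1/2) = 0.7491; K_d = K^(24/1.5) = 0.010.

K_d ≈ 0.010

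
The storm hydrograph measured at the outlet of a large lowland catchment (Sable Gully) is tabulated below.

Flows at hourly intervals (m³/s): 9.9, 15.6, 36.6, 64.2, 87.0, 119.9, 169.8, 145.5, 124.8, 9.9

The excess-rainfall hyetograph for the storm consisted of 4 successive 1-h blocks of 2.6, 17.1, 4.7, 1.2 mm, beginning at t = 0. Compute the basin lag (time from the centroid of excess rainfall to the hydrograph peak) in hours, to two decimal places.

Centroid of excess rainfall: t_c = Σ P_i·t̄_i / ΣP_i = 1.6758 h (block centres at 0.5, 1.5, 2.5, 3.5 h).
Hydrograph peak occurs at t = 6 h, so basin lag t_L = 6 − 1.6758 = 4.32 h.

t_L ≈ 4.32 h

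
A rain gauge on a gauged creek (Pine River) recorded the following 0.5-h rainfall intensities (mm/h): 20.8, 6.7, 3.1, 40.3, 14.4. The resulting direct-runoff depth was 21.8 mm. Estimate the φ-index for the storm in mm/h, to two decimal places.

Only the 3 blocks with intensity above φ contribute runoff: 20.8, 40.3, 14.4 mm/h.
Σ(I−φ)·Δt = d  ⇒  (20.8+40.3+14.4 − 3φ)·0.5 = 21.8
φ = (75.50 − 21.8/0.5) / 3 = 10.63 mm/h.

φ ≈ 10.63 mm/h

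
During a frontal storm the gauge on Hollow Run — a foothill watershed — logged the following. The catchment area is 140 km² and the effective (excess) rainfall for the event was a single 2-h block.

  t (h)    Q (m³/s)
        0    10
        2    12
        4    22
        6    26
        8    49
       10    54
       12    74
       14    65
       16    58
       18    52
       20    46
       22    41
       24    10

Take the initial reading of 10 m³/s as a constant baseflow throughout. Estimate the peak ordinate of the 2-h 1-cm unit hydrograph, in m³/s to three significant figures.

Direct runoff: 0.0, 2.0, 12.0, 16.0, 39.0, 44.0, 64.0, 55.0, 48.0, 42.0, 36.0, 31.0, 0.0 m³/s; ΣQ_DR = 389.0 m³/s, peak = 64.0 m³/s.
Runoff depth d = ΣQ_DR·Δt / A = 389.0 × 7200 / (140 km²) = 20.01 mm.
The 1-cm UH is the DRH scaled by (10 mm)/d, so U_p = 64.0 × 10/20.01 = 32.0 m³/s.

U_p ≈ 32.0 m³/s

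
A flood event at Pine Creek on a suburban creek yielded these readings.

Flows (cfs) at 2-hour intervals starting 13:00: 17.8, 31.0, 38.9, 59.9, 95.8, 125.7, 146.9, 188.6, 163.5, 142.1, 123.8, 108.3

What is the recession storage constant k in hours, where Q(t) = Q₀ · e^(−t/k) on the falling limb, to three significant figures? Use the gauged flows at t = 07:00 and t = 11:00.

k ≈ 14.7 h

On the falling limb, Q drops from 142.1 to 108.3 cfs between t = 07:00 and t = 11:00 (Δt = 4 h).
k = −Δt / ln(Q₂/Q₁) = −4 / ln(108.3/142.1) = 14.7 h.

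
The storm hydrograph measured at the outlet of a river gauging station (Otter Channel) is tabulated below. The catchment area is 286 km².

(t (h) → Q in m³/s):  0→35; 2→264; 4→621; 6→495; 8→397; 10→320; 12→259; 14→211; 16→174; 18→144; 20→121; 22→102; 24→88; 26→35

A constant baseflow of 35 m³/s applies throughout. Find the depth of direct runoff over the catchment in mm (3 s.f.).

Direct runoff: 0.0, 229.0, 586.0, 460.0, 362.0, 285.0, 224.0, 176.0, 139.0, 109.0, 86.0, 67.0, 53.0, 0.0 m³/s; ΣQ_DR = 2776 m³/s.
V = ΣQ_DR · Δt = 2776 × 7200 s = 1.999 × 10^7 m³.
Over A = 286 km², depth = V / A = 69.9 mm.

d ≈ 69.9 mm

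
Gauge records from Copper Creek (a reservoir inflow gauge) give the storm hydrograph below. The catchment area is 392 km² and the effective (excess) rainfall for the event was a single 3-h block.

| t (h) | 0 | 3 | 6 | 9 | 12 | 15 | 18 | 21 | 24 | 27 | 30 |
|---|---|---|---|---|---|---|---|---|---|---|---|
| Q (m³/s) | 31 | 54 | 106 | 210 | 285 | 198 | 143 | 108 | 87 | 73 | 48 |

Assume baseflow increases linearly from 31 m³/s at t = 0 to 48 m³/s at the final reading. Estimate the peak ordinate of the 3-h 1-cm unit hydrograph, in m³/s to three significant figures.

Direct runoff: 0.00, 21.30, 71.60, 173.90, 247.20, 158.50, 101.80, 65.10, 42.40, 26.70, 0.00 m³/s; ΣQ_DR = 908.5 m³/s, peak = 247.20 m³/s.
Runoff depth d = ΣQ_DR·Δt / A = 908.5 × 10800 / (392 km²) = 25.03 mm.
The 1-cm UH is the DRH scaled by (10 mm)/d, so U_p = 247.20 × 10/25.03 = 98.8 m³/s.

U_p ≈ 98.8 m³/s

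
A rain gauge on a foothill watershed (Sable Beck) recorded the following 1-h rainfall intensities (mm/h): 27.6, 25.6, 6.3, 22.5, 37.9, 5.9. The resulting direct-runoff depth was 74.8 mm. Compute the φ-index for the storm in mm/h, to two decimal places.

φ ≈ 9.70 mm/h

Only the 4 blocks with intensity above φ contribute runoff: 27.6, 25.6, 22.5, 37.9 mm/h.
Σ(I−φ)·Δt = d  ⇒  (27.6+25.6+22.5+37.9 − 4φ)·1 = 74.8
φ = (113.6 − 74.8/1) / 4 = 9.70 mm/h.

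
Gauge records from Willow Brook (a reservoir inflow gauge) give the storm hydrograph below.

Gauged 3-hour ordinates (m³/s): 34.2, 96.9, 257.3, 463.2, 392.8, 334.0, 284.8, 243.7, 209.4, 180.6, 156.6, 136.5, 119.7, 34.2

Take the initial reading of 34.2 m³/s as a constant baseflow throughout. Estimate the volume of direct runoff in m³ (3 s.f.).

V ≈ 2.66 × 10^7 m³

Direct-runoff ordinates (Q − Q_b): 0.0, 62.7, 223.1, 429.0, 358.6, 299.8, 250.6, 209.5, 175.2, 146.4, 122.4, 102.3, 85.5, 0.0 m³/s.
ΣQ_DR = 2465 m³/s.
With Δt = 3 h = 10800 s, V = ΣQ_DR · Δt = 2465 × 10800 = 2.66 × 10^7 m³.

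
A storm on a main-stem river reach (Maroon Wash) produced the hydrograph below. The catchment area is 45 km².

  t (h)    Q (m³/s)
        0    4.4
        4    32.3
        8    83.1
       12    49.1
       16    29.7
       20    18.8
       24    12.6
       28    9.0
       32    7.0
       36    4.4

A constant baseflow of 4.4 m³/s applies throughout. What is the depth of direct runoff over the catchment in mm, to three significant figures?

d ≈ 66.0 mm

Direct runoff: 0.0, 27.9, 78.7, 44.7, 25.3, 14.4, 8.2, 4.6, 2.6, 0.0 m³/s; ΣQ_DR = 206.4 m³/s.
V = ΣQ_DR · Δt = 206.4 × 14400 s = 2.972 × 10^6 m³.
Over A = 45 km², depth = V / A = 66.0 mm.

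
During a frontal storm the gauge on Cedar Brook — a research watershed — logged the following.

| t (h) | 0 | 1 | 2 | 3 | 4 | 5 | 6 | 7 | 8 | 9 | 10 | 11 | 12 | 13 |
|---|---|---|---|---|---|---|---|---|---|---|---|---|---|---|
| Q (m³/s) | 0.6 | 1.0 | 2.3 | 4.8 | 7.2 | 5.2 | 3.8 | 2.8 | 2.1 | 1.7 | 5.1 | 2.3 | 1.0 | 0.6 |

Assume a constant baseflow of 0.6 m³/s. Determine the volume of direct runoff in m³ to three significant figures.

Direct-runoff ordinates (Q − Q_b): 0.0, 0.4, 1.7, 4.2, 6.6, 4.6, 3.2, 2.2, 1.5, 1.1, 4.5, 1.7, 0.4, 0.0 m³/s.
ΣQ_DR = 32.10 m³/s.
With Δt = 1 h = 3600 s, V = ΣQ_DR · Δt = 32.10 × 3600 = 1.16 × 10^5 m³.

V ≈ 1.16 × 10^5 m³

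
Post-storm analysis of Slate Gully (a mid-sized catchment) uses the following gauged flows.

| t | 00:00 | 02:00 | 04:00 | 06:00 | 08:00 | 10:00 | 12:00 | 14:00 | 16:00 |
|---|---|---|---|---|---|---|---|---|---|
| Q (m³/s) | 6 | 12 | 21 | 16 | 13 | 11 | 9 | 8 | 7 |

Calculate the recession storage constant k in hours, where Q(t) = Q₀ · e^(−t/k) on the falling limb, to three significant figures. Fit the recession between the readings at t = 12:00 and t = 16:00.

On the falling limb, Q drops from 9 to 7 m³/s between t = 12:00 and t = 16:00 (Δt = 4 h).
k = −Δt / ln(Q₂/Q₁) = −4 / ln(7/9) = 15.9 h.

k ≈ 15.9 h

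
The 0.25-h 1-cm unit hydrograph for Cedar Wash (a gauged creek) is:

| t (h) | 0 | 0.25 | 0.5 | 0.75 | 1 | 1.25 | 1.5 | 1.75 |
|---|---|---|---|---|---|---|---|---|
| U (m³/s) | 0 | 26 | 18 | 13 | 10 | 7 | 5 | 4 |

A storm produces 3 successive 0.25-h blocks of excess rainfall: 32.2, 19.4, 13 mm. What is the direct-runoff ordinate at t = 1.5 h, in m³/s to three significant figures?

Q ≈ 42.7 m³/s

By discrete convolution, Q_j = Σ (P_i / 10 mm) · U_{j−i}.
At t = 1.5 h (j=6): Q = (32.2/10)·5 + (19.4/10)·7 + (13/10)·10 = 42.7 m³/s.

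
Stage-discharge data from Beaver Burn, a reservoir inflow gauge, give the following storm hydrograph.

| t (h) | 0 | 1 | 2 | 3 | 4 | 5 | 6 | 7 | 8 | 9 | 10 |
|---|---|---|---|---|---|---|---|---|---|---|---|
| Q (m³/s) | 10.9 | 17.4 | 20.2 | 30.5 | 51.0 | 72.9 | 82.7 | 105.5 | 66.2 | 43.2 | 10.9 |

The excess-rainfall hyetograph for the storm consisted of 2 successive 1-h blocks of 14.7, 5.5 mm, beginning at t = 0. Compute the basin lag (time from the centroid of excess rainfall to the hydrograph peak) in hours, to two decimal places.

Centroid of excess rainfall: t_c = Σ P_i·t̄_i / ΣP_i = 0.7723 h (block centres at 0.5, 1.5 h).
Hydrograph peak occurs at t = 7 h, so basin lag t_L = 7 − 0.7723 = 6.23 h.

t_L ≈ 6.23 h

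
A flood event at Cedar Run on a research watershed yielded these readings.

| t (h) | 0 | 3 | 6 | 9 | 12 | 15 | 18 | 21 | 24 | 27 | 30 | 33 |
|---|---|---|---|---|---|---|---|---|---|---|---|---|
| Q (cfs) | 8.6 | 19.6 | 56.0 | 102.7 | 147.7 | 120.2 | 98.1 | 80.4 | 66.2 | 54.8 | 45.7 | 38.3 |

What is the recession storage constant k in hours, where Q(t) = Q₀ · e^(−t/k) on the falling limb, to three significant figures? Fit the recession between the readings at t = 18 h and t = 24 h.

k ≈ 15.3 h

On the falling limb, Q drops from 98.1 to 66.2 cfs between t = 18 h and t = 24 h (Δt = 6 h).
k = −Δt / ln(Q₂/Q₁) = −6 / ln(66.2/98.1) = 15.3 h.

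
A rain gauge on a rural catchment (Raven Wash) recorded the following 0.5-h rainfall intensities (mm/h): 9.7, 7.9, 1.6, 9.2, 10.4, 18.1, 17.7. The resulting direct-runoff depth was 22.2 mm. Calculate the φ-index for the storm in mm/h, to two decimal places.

Only the 6 blocks with intensity above φ contribute runoff: 9.7, 7.9, 9.2, 10.4, 18.1, 17.7 mm/h.
Σ(I−φ)·Δt = d  ⇒  (9.7+7.9+9.2+10.4+18.1+17.7 − 6φ)·0.5 = 22.2
φ = (73.00 − 22.2/0.5) / 6 = 4.77 mm/h.

φ ≈ 4.77 mm/h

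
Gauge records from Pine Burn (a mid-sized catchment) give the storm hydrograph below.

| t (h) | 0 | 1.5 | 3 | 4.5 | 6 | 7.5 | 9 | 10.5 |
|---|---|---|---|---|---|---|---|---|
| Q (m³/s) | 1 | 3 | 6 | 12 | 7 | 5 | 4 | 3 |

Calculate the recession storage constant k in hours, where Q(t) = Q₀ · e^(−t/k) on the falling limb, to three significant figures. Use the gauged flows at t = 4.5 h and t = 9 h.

k ≈ 4.10 h

On the falling limb, Q drops from 12 to 4 m³/s between t = 4.5 h and t = 9 h (Δt = 4.5 h).
k = −Δt / ln(Q₂/Q₁) = −4.5 / ln(4/12) = 4.10 h.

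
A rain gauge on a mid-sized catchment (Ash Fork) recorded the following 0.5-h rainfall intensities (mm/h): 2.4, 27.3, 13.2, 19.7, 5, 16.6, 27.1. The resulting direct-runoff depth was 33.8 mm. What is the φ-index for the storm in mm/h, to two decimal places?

φ ≈ 7.26 mm/h

Only the 5 blocks with intensity above φ contribute runoff: 27.3, 13.2, 19.7, 16.6, 27.1 mm/h.
Σ(I−φ)·Δt = d  ⇒  (27.3+13.2+19.7+16.6+27.1 − 5φ)·0.5 = 33.8
φ = (103.9 − 33.8/0.5) / 5 = 7.26 mm/h.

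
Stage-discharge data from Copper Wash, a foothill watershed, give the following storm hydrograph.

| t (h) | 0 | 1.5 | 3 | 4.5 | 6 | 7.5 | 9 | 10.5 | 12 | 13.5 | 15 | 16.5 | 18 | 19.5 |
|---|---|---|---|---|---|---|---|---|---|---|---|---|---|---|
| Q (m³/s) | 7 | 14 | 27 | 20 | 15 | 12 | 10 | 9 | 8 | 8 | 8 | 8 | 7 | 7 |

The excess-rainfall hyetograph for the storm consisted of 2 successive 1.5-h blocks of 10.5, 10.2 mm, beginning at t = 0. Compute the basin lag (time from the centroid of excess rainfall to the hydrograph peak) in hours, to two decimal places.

t_L ≈ 1.51 h

Centroid of excess rainfall: t_c = Σ P_i·t̄_i / ΣP_i = 1.4891 h (block centres at 0.75, 2.25 h).
Hydrograph peak occurs at t = 3 h, so basin lag t_L = 3 − 1.4891 = 1.51 h.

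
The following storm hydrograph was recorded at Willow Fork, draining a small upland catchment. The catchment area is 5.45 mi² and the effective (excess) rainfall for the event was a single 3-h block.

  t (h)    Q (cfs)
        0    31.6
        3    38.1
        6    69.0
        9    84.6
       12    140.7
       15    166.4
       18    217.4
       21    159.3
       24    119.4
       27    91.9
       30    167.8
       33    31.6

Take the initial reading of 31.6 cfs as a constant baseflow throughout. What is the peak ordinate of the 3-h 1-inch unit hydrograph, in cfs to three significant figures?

U_p ≈ 232 cfs

Direct runoff: 0.0, 6.5, 37.4, 53.0, 109.1, 134.8, 185.8, 127.7, 87.8, 60.3, 136.2, 0.0 cfs; ΣQ_DR = 938.6 cfs, peak = 185.8 cfs.
Runoff depth d = ΣQ_DR·Δt / A = 938.6 × 10800 / (5.45 mi²) = 0.8006 in.
The 1-inch UH is the DRH scaled by (1 in)/d, so U_p = 185.8 × 1/0.8006 = 232 cfs.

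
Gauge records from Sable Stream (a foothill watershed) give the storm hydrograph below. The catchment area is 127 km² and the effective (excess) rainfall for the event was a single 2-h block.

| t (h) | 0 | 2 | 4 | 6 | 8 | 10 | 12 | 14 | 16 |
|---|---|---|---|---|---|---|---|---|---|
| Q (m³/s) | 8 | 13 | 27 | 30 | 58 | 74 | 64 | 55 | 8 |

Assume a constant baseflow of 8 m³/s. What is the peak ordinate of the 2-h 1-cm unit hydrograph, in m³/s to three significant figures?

Direct runoff: 0.0, 5.0, 19.0, 22.0, 50.0, 66.0, 56.0, 47.0, 0.0 m³/s; ΣQ_DR = 265.0 m³/s, peak = 66.0 m³/s.
Runoff depth d = ΣQ_DR·Δt / A = 265.0 × 7200 / (127 km²) = 15.02 mm.
The 1-cm UH is the DRH scaled by (10 mm)/d, so U_p = 66.0 × 10/15.02 = 43.9 m³/s.

U_p ≈ 43.9 m³/s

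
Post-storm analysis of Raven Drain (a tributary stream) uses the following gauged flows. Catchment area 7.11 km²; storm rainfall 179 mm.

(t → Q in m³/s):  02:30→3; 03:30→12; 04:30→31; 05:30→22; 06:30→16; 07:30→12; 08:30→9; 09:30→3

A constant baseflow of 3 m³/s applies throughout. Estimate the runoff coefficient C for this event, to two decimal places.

C ≈ 0.24

ΣQ_DR = 84.00 m³/s; V = ΣQ_DR·Δt = 3.024 × 10^5 m³.
Runoff depth d = V / A = 42.53 mm.
C = d / P = 42.53 / 179 = 0.24.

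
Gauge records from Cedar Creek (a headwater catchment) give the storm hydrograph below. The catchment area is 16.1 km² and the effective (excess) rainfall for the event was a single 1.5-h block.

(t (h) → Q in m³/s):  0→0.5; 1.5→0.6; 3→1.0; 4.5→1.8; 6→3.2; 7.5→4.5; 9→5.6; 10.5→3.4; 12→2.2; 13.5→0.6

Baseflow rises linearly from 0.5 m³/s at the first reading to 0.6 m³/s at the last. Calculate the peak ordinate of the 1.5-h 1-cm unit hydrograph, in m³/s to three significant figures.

U_p ≈ 8.38 m³/s

Direct runoff: 0.00, 0.09, 0.48, 1.27, 2.66, 3.94, 5.03, 2.82, 1.61, 0.00 m³/s; ΣQ_DR = 17.90 m³/s, peak = 5.03 m³/s.
Runoff depth d = ΣQ_DR·Δt / A = 17.90 × 5400 / (16.1 km²) = 6.004 mm.
The 1-cm UH is the DRH scaled by (10 mm)/d, so U_p = 5.03 × 10/6.004 = 8.38 m³/s.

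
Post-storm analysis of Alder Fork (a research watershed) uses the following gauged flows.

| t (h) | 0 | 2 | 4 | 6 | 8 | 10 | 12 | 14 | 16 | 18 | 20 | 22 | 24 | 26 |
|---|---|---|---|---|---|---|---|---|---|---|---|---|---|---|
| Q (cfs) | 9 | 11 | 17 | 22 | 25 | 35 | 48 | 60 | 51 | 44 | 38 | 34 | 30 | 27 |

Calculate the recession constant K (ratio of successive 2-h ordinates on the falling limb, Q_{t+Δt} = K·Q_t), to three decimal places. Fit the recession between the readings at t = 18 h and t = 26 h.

K ≈ 0.885

Using the recession-limb readings at t = 18 h and t = 26 h: Q falls from 44 to 27 cfs over 4 intervals.
K = (Q₂/Q₁)^(1/4) = (27/44)^(1/4) = 0.885.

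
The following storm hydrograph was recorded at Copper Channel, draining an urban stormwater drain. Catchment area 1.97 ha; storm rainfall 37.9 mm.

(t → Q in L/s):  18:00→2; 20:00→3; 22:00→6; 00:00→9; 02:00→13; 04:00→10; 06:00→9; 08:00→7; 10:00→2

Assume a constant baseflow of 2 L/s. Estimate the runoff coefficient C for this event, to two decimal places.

C ≈ 0.41

ΣQ_DR = 43.00 L/s; V = ΣQ_DR·Δt = 3.096 × 10^5 L.
Runoff depth d = V / A = 15.72 mm.
C = d / P = 15.72 / 37.9 = 0.41.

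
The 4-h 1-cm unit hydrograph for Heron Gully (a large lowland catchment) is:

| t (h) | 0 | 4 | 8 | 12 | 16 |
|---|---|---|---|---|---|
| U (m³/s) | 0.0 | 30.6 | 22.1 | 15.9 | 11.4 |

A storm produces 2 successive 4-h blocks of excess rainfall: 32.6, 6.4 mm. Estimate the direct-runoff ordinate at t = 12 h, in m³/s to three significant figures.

Q ≈ 66.0 m³/s

By discrete convolution, Q_j = Σ (P_i / 10 mm) · U_{j−i}.
At t = 12 h (j=3): Q = (32.6/10)·15.9 + (6.4/10)·22.1 = 66.0 m³/s.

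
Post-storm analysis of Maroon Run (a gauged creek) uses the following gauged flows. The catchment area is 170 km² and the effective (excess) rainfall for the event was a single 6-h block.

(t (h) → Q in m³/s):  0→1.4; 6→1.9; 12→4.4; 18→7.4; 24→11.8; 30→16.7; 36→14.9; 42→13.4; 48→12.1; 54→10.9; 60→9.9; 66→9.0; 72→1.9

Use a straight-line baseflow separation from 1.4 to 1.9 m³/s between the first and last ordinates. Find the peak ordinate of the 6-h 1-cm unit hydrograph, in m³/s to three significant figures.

Direct runoff: 0.00, 0.46, 2.92, 5.88, 10.23, 15.09, 13.25, 11.71, 10.37, 9.12, 8.08, 7.14, 0.00 m³/s; ΣQ_DR = 94.25 m³/s, peak = 15.09 m³/s.
Runoff depth d = ΣQ_DR·Δt / A = 94.25 × 21600 / (170 km²) = 11.98 mm.
The 1-cm UH is the DRH scaled by (10 mm)/d, so U_p = 15.09 × 10/11.98 = 12.6 m³/s.

U_p ≈ 12.6 m³/s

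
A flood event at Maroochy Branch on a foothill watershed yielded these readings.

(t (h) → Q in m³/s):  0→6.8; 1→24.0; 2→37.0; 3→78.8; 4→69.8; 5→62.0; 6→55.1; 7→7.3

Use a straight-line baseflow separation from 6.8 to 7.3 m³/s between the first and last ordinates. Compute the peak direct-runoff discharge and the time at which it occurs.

Subtracting baseflow gives direct-runoff ordinates: 0.00, 17.13, 30.06, 71.79, 62.71, 54.84, 47.87, 0.00 m³/s.
The maximum is 71.79 m³/s, occurring at the reading for t = 3 h.

Q_p = 71.79 m³/s at t = 3 h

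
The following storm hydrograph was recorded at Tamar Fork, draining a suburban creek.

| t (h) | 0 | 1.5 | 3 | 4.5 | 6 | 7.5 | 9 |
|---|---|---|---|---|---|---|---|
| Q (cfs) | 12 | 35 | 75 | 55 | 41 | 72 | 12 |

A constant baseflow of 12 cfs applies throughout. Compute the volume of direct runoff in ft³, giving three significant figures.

V ≈ 1.18 × 10^6 ft³

Direct-runoff ordinates (Q − Q_b): 0.0, 23.0, 63.0, 43.0, 29.0, 60.0, 0.0 cfs.
ΣQ_DR = 218.0 cfs.
With Δt = 1.5 h = 5400 s, V = ΣQ_DR · Δt = 218.0 × 5400 = 1.18 × 10^6 ft³.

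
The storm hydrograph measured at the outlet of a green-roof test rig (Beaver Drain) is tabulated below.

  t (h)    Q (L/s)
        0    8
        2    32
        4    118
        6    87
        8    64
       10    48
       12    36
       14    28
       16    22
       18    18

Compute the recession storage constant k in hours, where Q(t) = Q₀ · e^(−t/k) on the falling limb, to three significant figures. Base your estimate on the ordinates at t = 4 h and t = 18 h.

On the falling limb, Q drops from 118 to 18 L/s between t = 4 h and t = 18 h (Δt = 14 h).
k = −Δt / ln(Q₂/Q₁) = −14 / ln(18/118) = 7.45 h.

k ≈ 7.45 h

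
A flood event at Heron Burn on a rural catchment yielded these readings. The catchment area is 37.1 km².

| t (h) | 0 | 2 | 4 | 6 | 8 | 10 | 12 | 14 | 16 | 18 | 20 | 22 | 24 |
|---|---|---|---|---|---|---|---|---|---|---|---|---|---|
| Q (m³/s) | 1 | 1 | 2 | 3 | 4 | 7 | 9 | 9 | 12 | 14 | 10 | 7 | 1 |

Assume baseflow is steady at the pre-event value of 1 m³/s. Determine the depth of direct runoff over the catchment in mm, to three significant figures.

d ≈ 13.0 mm

Direct runoff: 0.0, 0.0, 1.0, 2.0, 3.0, 6.0, 8.0, 8.0, 11.0, 13.0, 9.0, 6.0, 0.0 m³/s; ΣQ_DR = 67.00 m³/s.
V = ΣQ_DR · Δt = 67.00 × 7200 s = 4.824 × 10^5 m³.
Over A = 37.1 km², depth = V / A = 13.0 mm.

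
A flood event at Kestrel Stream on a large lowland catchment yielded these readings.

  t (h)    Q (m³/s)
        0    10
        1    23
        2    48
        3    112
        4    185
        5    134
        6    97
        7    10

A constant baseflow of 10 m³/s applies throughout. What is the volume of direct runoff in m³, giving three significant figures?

V ≈ 1.94 × 10^6 m³

Direct-runoff ordinates (Q − Q_b): 0.0, 13.0, 38.0, 102.0, 175.0, 124.0, 87.0, 0.0 m³/s.
ΣQ_DR = 539.0 m³/s.
With Δt = 1 h = 3600 s, V = ΣQ_DR · Δt = 539.0 × 3600 = 1.94 × 10^6 m³.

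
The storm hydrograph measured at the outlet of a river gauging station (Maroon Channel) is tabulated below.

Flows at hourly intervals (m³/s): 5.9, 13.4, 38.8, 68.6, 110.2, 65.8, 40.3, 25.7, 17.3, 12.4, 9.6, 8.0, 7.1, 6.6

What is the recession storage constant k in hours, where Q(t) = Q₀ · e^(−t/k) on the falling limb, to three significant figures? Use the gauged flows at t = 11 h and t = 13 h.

On the falling limb, Q drops from 8.0 to 6.6 m³/s between t = 11 h and t = 13 h (Δt = 2 h).
k = −Δt / ln(Q₂/Q₁) = −2 / ln(6.6/8.0) = 10.4 h.

k ≈ 10.4 h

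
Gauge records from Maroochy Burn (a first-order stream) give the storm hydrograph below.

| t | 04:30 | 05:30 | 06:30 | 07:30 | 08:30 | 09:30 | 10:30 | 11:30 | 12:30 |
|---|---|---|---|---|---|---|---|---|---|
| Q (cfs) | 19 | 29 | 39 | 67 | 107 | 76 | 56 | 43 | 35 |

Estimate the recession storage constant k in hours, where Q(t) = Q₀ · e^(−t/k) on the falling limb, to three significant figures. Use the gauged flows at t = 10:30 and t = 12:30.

On the falling limb, Q drops from 56 to 35 cfs between t = 10:30 and t = 12:30 (Δt = 2 h).
k = −Δt / ln(Q₂/Q₁) = −2 / ln(35/56) = 4.26 h.

k ≈ 4.26 h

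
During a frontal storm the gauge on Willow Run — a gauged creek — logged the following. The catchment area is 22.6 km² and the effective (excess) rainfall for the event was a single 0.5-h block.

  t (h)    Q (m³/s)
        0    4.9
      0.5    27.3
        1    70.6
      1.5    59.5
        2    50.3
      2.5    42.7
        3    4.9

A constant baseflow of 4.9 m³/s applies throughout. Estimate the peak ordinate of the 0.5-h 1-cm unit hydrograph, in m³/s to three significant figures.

Direct runoff: 0.0, 22.4, 65.7, 54.6, 45.4, 37.8, 0.0 m³/s; ΣQ_DR = 225.9 m³/s, peak = 65.7 m³/s.
Runoff depth d = ΣQ_DR·Δt / A = 225.9 × 1800 / (22.6 km²) = 17.99 mm.
The 1-cm UH is the DRH scaled by (10 mm)/d, so U_p = 65.7 × 10/17.99 = 36.5 m³/s.

U_p ≈ 36.5 m³/s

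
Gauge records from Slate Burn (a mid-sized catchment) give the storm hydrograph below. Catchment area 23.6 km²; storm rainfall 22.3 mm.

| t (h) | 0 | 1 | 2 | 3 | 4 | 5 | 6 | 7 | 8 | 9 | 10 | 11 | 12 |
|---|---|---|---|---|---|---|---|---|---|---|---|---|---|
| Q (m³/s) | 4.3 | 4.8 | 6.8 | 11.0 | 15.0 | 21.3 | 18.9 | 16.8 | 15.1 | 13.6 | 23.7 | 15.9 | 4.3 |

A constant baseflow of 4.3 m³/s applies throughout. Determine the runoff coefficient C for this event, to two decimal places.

C ≈ 0.79

ΣQ_DR = 115.6 m³/s; V = ΣQ_DR·Δt = 4.162 × 10^5 m³.
Runoff depth d = V / A = 17.63 mm.
C = d / P = 17.63 / 22.3 = 0.79.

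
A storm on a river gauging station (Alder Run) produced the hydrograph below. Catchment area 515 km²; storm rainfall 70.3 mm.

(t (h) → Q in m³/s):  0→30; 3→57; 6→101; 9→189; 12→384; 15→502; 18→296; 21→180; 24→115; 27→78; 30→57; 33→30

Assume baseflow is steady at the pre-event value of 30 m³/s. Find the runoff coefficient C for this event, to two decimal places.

ΣQ_DR = 1659 m³/s; V = ΣQ_DR·Δt = 1.792 × 10^7 m³.
Runoff depth d = V / A = 34.79 mm.
C = d / P = 34.79 / 70.3 = 0.49.

C ≈ 0.49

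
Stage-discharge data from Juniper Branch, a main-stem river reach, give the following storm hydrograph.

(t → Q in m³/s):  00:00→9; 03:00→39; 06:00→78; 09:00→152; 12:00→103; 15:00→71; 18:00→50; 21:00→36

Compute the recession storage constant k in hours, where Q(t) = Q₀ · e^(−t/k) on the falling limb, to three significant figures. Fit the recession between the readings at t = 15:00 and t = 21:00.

k ≈ 8.83 h

On the falling limb, Q drops from 71 to 36 m³/s between t = 15:00 and t = 21:00 (Δt = 6 h).
k = −Δt / ln(Q₂/Q₁) = −6 / ln(36/71) = 8.83 h.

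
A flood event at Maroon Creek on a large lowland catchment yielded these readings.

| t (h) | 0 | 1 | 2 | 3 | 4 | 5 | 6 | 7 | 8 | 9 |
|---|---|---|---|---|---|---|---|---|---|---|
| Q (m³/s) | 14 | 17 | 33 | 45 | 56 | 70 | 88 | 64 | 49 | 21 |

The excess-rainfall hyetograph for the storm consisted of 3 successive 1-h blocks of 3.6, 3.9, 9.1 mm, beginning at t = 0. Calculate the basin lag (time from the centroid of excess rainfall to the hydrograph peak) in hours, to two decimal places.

t_L ≈ 4.17 h

Centroid of excess rainfall: t_c = Σ P_i·t̄_i / ΣP_i = 1.8313 h (block centres at 0.5, 1.5, 2.5 h).
Hydrograph peak occurs at t = 6 h, so basin lag t_L = 6 − 1.8313 = 4.17 h.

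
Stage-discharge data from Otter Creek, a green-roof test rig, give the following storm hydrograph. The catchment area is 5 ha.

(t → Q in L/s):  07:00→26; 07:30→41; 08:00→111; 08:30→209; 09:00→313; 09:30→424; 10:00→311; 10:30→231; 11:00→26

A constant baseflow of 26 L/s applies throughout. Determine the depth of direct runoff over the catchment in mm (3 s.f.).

d ≈ 52.5 mm

Direct runoff: 0.0, 15.0, 85.0, 183.0, 287.0, 398.0, 285.0, 205.0, 0.0 L/s; ΣQ_DR = 1458 L/s.
V = ΣQ_DR · Δt = 1458 × 1800 s = 2.624 × 10^6 L.
Over A = 5 ha, depth = V / A = 52.5 mm.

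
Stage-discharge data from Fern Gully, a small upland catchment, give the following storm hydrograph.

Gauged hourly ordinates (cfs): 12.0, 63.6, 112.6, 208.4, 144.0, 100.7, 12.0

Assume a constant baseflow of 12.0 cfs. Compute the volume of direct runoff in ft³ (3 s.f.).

Direct-runoff ordinates (Q − Q_b): 0.0, 51.6, 100.6, 196.4, 132.0, 88.7, 0.0 cfs.
ΣQ_DR = 569.3 cfs.
With Δt = 1 h = 3600 s, V = ΣQ_DR · Δt = 569.3 × 3600 = 2.05 × 10^6 ft³.

V ≈ 2.05 × 10^6 ft³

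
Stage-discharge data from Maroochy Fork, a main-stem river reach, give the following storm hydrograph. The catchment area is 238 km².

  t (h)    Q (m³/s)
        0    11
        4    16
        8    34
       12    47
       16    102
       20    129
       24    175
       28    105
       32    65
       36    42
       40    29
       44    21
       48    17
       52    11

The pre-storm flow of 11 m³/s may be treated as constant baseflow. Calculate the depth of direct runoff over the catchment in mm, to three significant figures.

Direct runoff: 0.0, 5.0, 23.0, 36.0, 91.0, 118.0, 164.0, 94.0, 54.0, 31.0, 18.0, 10.0, 6.0, 0.0 m³/s; ΣQ_DR = 650.0 m³/s.
V = ΣQ_DR · Δt = 650.0 × 14400 s = 9.360 × 10^6 m³.
Over A = 238 km², depth = V / A = 39.3 mm.

d ≈ 39.3 mm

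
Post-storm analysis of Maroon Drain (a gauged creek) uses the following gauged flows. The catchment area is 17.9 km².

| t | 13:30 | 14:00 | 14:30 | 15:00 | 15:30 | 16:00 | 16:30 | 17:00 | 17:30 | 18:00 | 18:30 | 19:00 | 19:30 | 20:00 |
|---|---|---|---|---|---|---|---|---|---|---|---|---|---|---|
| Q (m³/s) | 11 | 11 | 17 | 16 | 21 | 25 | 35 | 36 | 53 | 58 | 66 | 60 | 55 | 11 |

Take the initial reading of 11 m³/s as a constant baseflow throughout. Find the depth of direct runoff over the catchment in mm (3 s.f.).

Direct runoff: 0.0, 0.0, 6.0, 5.0, 10.0, 14.0, 24.0, 25.0, 42.0, 47.0, 55.0, 49.0, 44.0, 0.0 m³/s; ΣQ_DR = 321.0 m³/s.
V = ΣQ_DR · Δt = 321.0 × 1800 s = 5.778 × 10^5 m³.
Over A = 17.9 km², depth = V / A = 32.3 mm.

d ≈ 32.3 mm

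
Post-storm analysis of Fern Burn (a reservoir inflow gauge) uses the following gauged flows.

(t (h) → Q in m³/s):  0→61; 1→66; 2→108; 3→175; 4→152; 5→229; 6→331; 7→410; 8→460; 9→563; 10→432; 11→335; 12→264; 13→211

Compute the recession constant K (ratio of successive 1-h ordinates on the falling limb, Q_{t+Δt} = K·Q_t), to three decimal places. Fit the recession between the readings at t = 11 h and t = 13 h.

K ≈ 0.794

Using the recession-limb readings at t = 11 h and t = 13 h: Q falls from 335 to 211 m³/s over 2 intervals.
K = (Q₂/Q₁)^(1/2) = (211/335)^(1/2) = 0.794.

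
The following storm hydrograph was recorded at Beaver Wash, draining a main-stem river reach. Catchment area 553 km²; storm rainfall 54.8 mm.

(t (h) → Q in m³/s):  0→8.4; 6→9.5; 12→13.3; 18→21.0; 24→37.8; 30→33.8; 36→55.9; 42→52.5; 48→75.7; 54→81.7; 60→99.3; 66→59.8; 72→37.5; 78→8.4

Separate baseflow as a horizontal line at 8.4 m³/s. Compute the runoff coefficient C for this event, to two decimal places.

C ≈ 0.34

ΣQ_DR = 477.0 m³/s; V = ΣQ_DR·Δt = 1.030 × 10^7 m³.
Runoff depth d = V / A = 18.63 mm.
C = d / P = 18.63 / 54.8 = 0.34.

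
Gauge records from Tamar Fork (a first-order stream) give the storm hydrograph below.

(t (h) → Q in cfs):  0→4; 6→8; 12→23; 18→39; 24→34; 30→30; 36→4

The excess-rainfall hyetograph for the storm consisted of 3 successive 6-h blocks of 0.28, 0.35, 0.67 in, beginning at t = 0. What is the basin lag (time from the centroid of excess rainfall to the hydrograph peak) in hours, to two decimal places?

t_L ≈ 7.20 h

Centroid of excess rainfall: t_c = Σ P_i·t̄_i / ΣP_i = 10.8000 h (block centres at 3, 9, 15 h).
Hydrograph peak occurs at t = 18 h, so basin lag t_L = 18 − 10.8000 = 7.20 h.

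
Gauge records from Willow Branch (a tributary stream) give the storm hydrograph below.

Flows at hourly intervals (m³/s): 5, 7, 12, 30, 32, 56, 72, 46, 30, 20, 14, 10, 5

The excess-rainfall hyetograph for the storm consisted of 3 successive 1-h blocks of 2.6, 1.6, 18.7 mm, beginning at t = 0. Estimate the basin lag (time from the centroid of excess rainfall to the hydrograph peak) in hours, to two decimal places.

t_L ≈ 3.80 h

Centroid of excess rainfall: t_c = Σ P_i·t̄_i / ΣP_i = 2.2031 h (block centres at 0.5, 1.5, 2.5 h).
Hydrograph peak occurs at t = 6 h, so basin lag t_L = 6 − 2.2031 = 3.80 h.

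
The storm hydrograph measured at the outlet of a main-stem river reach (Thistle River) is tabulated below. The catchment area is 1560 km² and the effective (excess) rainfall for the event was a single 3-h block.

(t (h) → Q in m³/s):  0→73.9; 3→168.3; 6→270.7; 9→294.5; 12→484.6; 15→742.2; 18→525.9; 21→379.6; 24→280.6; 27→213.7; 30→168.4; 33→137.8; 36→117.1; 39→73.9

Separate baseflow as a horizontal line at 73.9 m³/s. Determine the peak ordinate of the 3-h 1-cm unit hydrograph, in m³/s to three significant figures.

U_p ≈ 333 m³/s

Direct runoff: 0.0, 94.4, 196.8, 220.6, 410.7, 668.3, 452.0, 305.7, 206.7, 139.8, 94.5, 63.9, 43.2, 0.0 m³/s; ΣQ_DR = 2897 m³/s, peak = 668.3 m³/s.
Runoff depth d = ΣQ_DR·Δt / A = 2897 × 10800 / (1560 km²) = 20.05 mm.
The 1-cm UH is the DRH scaled by (10 mm)/d, so U_p = 668.3 × 10/20.05 = 333 m³/s.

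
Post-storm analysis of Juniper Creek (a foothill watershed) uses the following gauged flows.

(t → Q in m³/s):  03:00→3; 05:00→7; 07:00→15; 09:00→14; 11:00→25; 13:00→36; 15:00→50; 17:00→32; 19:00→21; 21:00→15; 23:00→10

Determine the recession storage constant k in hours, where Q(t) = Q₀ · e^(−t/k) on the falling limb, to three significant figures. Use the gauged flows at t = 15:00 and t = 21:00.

k ≈ 4.98 h

On the falling limb, Q drops from 50 to 15 m³/s between t = 15:00 and t = 21:00 (Δt = 6 h).
k = −Δt / ln(Q₂/Q₁) = −6 / ln(15/50) = 4.98 h.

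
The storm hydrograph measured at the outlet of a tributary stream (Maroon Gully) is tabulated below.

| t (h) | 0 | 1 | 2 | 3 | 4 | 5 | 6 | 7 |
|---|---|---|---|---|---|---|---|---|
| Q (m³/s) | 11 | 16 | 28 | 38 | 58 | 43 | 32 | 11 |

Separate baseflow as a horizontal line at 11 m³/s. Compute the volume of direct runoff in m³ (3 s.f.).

Direct-runoff ordinates (Q − Q_b): 0.0, 5.0, 17.0, 27.0, 47.0, 32.0, 21.0, 0.0 m³/s.
ΣQ_DR = 149.0 m³/s.
With Δt = 1 h = 3600 s, V = ΣQ_DR · Δt = 149.0 × 3600 = 5.36 × 10^5 m³.

V ≈ 5.36 × 10^5 m³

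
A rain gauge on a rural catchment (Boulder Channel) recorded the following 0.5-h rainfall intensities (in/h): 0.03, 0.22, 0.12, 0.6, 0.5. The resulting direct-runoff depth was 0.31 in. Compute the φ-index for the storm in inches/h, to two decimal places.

Only the 2 blocks with intensity above φ contribute runoff: 0.6, 0.5 in/h.
Σ(I−φ)·Δt = d  ⇒  (0.6+0.5 − 2φ)·0.5 = 0.31
φ = (1.100 − 0.31/0.5) / 2 = 0.24 in/h.

φ ≈ 0.24 in/h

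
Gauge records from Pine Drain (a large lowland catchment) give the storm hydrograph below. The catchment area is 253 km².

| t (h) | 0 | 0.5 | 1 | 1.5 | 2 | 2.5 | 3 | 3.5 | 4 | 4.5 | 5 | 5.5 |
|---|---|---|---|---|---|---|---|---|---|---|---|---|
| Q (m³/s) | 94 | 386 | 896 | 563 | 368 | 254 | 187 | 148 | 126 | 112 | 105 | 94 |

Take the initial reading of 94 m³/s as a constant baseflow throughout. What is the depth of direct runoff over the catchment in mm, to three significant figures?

Direct runoff: 0.0, 292.0, 802.0, 469.0, 274.0, 160.0, 93.0, 54.0, 32.0, 18.0, 11.0, 0.0 m³/s; ΣQ_DR = 2205 m³/s.
V = ΣQ_DR · Δt = 2205 × 1800 s = 3.969 × 10^6 m³.
Over A = 253 km², depth = V / A = 15.7 mm.

d ≈ 15.7 mm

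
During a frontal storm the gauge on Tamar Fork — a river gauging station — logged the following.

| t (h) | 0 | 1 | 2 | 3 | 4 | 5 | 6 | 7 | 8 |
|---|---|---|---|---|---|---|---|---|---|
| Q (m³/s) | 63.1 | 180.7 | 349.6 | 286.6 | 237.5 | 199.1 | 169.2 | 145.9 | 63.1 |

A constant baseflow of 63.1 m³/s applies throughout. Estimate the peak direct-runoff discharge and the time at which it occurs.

Q_p = 286.5 m³/s at t = 2 h

Subtracting baseflow gives direct-runoff ordinates: 0.0, 117.6, 286.5, 223.5, 174.4, 136.0, 106.1, 82.8, 0.0 m³/s.
The maximum is 286.5 m³/s, occurring at the reading for t = 2 h.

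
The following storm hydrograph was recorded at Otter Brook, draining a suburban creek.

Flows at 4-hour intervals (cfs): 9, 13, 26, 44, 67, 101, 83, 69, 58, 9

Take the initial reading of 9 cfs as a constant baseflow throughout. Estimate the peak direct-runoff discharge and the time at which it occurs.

Q_p = 92.0 cfs at t = 20 h

Subtracting baseflow gives direct-runoff ordinates: 0.0, 4.0, 17.0, 35.0, 58.0, 92.0, 74.0, 60.0, 49.0, 0.0 cfs.
The maximum is 92.0 cfs, occurring at the reading for t = 20 h.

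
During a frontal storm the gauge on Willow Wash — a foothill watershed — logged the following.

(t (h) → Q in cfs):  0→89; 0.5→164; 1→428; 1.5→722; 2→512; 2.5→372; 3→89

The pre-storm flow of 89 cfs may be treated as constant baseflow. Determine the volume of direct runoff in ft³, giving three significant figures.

Direct-runoff ordinates (Q − Q_b): 0.0, 75.0, 339.0, 633.0, 423.0, 283.0, 0.0 cfs.
ΣQ_DR = 1753 cfs.
With Δt = 0.5 h = 1800 s, V = ΣQ_DR · Δt = 1753 × 1800 = 3.16 × 10^6 ft³.

V ≈ 3.16 × 10^6 ft³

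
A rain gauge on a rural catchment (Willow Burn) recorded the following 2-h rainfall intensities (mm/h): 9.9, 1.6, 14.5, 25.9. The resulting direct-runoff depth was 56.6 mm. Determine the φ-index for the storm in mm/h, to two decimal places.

φ ≈ 7.33 mm/h

Only the 3 blocks with intensity above φ contribute runoff: 9.9, 14.5, 25.9 mm/h.
Σ(I−φ)·Δt = d  ⇒  (9.9+14.5+25.9 − 3φ)·2 = 56.6
φ = (50.30 − 56.6/2) / 3 = 7.33 mm/h.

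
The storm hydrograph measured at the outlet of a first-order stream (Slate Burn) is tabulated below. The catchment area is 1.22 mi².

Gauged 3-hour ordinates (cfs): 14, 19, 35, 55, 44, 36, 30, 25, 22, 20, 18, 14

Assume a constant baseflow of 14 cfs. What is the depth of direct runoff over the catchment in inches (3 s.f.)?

d ≈ 0.625 in

Direct runoff: 0.0, 5.0, 21.0, 41.0, 30.0, 22.0, 16.0, 11.0, 8.0, 6.0, 4.0, 0.0 cfs; ΣQ_DR = 164.0 cfs.
V = ΣQ_DR · Δt = 164.0 × 10800 s = 1.771 × 10^6 ft³.
Over A = 1.22 mi², depth = V / A = 0.625 in.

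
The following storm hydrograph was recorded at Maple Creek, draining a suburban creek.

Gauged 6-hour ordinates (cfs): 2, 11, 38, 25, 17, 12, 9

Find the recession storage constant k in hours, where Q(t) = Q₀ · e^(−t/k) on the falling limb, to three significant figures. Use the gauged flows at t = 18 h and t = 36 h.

k ≈ 17.6 h

On the falling limb, Q drops from 25 to 9 cfs between t = 18 h and t = 36 h (Δt = 18 h).
k = −Δt / ln(Q₂/Q₁) = −18 / ln(9/25) = 17.6 h.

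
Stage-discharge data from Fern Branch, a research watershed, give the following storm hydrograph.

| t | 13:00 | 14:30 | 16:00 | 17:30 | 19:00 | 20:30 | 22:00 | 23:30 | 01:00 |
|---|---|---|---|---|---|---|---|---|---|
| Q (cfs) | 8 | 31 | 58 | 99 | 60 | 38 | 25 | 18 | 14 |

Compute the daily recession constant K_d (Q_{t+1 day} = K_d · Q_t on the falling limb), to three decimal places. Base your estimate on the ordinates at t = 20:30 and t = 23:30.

K_d ≈ 0.003

Between t = 20:30 and t = 23:30 the flow falls from 38 to 18 cfs over 2×1.5 h = 3 h.
Per-interval ratio K = (18/38)^(1/2) = 0.6882; K_d = K^(24/1.5) = 0.003.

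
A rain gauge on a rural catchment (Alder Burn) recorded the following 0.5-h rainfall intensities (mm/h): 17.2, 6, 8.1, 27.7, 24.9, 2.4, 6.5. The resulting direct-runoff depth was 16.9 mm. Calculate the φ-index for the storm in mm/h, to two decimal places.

φ ≈ 12.00 mm/h

Only the 3 blocks with intensity above φ contribute runoff: 17.2, 27.7, 24.9 mm/h.
Σ(I−φ)·Δt = d  ⇒  (17.2+27.7+24.9 − 3φ)·0.5 = 16.9
φ = (69.80 − 16.9/0.5) / 3 = 12.00 mm/h.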